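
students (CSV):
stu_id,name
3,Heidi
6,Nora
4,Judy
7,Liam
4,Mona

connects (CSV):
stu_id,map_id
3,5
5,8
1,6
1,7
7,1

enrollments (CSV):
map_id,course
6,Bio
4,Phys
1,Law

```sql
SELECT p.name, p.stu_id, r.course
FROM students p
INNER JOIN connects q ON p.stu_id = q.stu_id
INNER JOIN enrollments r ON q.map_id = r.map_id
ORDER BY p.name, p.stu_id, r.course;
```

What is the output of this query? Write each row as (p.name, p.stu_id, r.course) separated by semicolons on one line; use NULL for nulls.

Evaluate left to right. First `students p INNER JOIN connects q` on stu_id: 2 row(s).
Then INNER JOIN `enrollments r` on map_id: keep only rows whose q.map_id appears in r.

(Liam, 7, Law)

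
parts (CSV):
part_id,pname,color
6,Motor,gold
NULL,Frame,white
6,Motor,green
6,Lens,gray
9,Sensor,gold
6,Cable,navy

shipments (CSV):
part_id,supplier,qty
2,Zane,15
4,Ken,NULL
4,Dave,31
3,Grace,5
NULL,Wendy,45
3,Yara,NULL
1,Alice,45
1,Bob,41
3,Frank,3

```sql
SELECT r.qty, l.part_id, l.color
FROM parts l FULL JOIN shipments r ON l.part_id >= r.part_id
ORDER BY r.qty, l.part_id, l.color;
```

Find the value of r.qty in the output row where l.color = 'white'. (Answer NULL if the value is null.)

NULL

FULL OUTER JOIN keeps every row from both sides; unmatched rows get NULL for the other side's columns.
Matching on l.part_id >= r.part_id. A NULL in a compared column never satisfies the condition.
- l row (part_id=6): matches 8 r row(s) → 8 output row(s).
- l row (part_id=NULL): no match → kept, r columns NULL.
- l row (part_id=6): matches 8 r row(s) → 8 output row(s).
- l row (part_id=6): matches 8 r row(s) → 8 output row(s).
- l row (part_id=9): matches 8 r row(s) → 8 output row(s).
- l row (part_id=6): matches 8 r row(s) → 8 output row(s).
- plus 1 unmatched r row(s), each kept with NULL l columns.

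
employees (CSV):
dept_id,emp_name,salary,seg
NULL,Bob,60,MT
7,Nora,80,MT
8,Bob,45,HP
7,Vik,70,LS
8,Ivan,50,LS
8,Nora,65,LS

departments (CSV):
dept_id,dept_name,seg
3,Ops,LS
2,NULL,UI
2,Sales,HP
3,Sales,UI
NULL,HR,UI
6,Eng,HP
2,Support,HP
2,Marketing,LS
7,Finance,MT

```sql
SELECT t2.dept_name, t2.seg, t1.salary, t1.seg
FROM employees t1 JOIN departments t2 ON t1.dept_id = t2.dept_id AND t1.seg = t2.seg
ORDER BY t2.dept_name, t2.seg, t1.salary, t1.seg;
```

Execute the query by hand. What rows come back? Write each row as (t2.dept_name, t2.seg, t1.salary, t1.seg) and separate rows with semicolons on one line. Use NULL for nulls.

INNER JOIN keeps only pairs where the ON condition holds.
Matching on t1.dept_id = t2.dept_id AND t1.seg = t2.seg. A NULL in a compared column never satisfies the condition.
Matched pairs: 1.

(Finance, MT, 80, MT)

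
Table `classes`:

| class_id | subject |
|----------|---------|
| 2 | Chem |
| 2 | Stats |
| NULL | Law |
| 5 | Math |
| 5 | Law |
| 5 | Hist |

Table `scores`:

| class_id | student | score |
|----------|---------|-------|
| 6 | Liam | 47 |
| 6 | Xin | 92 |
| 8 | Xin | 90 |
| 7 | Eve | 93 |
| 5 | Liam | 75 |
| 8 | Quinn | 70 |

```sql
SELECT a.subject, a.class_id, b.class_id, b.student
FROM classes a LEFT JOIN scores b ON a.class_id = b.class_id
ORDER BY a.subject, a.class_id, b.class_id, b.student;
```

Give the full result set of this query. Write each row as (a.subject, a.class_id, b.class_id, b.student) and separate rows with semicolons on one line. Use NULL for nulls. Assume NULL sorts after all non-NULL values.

(Chem, 2, NULL, NULL); (Hist, 5, 5, Liam); (Law, 5, 5, Liam); (Law, NULL, NULL, NULL); (Math, 5, 5, Liam); (Stats, 2, NULL, NULL)

LEFT JOIN keeps every row from `classes`; unmatched rows get NULL for `scores`'s columns.
Matching on a.class_id = b.class_id. A NULL in a compared column never satisfies the condition.
Matched pairs: 3; unmatched a rows kept: 3.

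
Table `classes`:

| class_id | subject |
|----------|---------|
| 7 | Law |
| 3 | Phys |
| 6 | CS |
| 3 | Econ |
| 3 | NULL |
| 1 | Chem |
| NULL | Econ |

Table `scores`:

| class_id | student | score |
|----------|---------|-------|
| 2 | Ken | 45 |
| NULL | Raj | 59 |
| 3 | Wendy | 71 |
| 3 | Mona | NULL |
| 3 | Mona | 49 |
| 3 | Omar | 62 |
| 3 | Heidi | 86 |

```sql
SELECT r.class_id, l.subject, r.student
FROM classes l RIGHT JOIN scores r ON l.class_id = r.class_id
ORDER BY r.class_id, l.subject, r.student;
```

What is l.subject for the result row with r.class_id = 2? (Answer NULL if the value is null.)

NULL

RIGHT JOIN keeps every row from `scores`; unmatched rows get NULL for `classes`'s columns.
Matching on l.class_id = r.class_id. A NULL in a compared column never satisfies the condition.
- l (class_id=7) has no partner in r.
- l (class_id=3) pairs with 5 row(s) of r.
- l (class_id=6) has no partner in r.
- l (class_id=3) pairs with 5 row(s) of r.
- l (class_id=3) pairs with 5 row(s) of r.
- l (class_id=1) has no partner in r.
- l (class_id=NULL) has no partner in r.
- 2 row(s) from r found no l partner → padded with NULL.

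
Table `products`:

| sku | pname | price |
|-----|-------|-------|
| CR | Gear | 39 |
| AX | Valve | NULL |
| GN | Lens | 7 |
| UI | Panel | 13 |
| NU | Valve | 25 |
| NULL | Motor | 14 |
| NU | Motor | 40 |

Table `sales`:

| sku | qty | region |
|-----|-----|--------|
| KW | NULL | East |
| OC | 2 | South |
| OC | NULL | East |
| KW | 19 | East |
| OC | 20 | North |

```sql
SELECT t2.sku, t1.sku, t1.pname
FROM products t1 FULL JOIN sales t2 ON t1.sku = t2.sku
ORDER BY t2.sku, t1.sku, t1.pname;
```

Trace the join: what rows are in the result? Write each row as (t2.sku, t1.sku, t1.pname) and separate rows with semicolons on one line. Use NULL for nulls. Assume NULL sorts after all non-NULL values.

(KW, NULL, NULL); (KW, NULL, NULL); (OC, NULL, NULL); (OC, NULL, NULL); (OC, NULL, NULL); (NULL, AX, Valve); (NULL, CR, Gear); (NULL, GN, Lens); (NULL, NU, Motor); (NULL, NU, Valve); (NULL, UI, Panel); (NULL, NULL, Motor)

FULL OUTER JOIN keeps every row from both sides; unmatched rows get NULL for the other side's columns.
Matching on t1.sku = t2.sku. A NULL in a compared column never satisfies the condition.
- t1 row (sku=CR): no match → kept, t2 columns NULL.
- t1 row (sku=AX): no match → kept, t2 columns NULL.
- t1 row (sku=GN): no match → kept, t2 columns NULL.
- t1 row (sku=UI): no match → kept, t2 columns NULL.
- t1 row (sku=NU): no match → kept, t2 columns NULL.
- t1 row (sku=NULL): no match → kept, t2 columns NULL.
- t1 row (sku=NU): no match → kept, t2 columns NULL.
- 5 t2 row(s) had no t1 match → kept, t1 columns NULL.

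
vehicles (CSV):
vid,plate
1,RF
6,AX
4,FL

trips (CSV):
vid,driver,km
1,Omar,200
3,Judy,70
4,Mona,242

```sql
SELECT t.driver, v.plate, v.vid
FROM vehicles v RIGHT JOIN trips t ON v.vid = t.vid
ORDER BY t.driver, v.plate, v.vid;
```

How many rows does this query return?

3

RIGHT JOIN keeps every row from `trips`; unmatched rows get NULL for `vehicles`'s columns.
Matching on v.vid = t.vid.
- vid=1: 1 matching t row(s), so 1 row(s) emitted.
- vid=6: no matching t row.
- vid=4: 1 matching t row(s), so 1 row(s) emitted.
- 1 row(s) from t found no v partner → padded with NULL.
Total: 2 matched + 1 padded = 3 rows.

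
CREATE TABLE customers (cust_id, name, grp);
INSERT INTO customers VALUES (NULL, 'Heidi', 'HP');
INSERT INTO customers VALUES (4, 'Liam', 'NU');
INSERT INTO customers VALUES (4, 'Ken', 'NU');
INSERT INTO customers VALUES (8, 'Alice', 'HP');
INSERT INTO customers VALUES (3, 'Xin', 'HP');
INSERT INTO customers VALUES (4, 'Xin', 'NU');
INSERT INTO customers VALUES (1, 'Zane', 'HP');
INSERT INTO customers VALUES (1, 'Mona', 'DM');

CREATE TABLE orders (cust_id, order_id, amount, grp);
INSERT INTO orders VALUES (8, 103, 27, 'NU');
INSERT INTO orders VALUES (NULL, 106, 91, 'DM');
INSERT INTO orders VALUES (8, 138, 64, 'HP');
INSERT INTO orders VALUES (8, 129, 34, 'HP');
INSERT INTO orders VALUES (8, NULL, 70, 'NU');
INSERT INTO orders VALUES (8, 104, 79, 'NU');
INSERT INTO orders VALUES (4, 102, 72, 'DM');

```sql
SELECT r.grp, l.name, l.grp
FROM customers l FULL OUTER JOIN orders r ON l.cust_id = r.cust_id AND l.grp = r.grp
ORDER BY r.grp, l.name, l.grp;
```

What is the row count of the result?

FULL OUTER JOIN keeps every row from both sides; unmatched rows get NULL for the other side's columns.
Matching on l.cust_id = r.cust_id AND l.grp = r.grp. A NULL in a compared column never satisfies the condition.
- l (cust_id=NULL, grp=HP) has no partner → padded with NULL.
- l (cust_id=4, grp=NU) has no partner → padded with NULL.
- l (cust_id=4, grp=NU) has no partner → padded with NULL.
- l (cust_id=8, grp=HP) pairs with 2 row(s) of r.
- l (cust_id=3, grp=HP) has no partner → padded with NULL.
- l (cust_id=4, grp=NU) has no partner → padded with NULL.
- l (cust_id=1, grp=HP) has no partner → padded with NULL.
- l (cust_id=1, grp=DM) has no partner → padded with NULL.
- plus 5 unmatched r row(s), each kept with NULL l columns.
Total: 2 matched + 12 padded = 14 rows.

14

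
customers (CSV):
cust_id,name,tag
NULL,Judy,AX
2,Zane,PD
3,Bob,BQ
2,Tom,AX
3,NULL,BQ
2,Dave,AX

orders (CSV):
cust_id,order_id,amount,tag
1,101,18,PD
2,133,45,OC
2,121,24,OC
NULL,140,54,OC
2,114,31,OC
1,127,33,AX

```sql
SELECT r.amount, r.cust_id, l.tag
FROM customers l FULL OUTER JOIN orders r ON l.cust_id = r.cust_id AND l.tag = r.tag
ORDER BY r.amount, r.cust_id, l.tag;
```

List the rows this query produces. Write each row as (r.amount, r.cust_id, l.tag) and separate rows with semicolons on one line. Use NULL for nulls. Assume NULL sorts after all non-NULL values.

(18, 1, NULL); (24, 2, NULL); (31, 2, NULL); (33, 1, NULL); (45, 2, NULL); (54, NULL, NULL); (NULL, NULL, AX); (NULL, NULL, AX); (NULL, NULL, AX); (NULL, NULL, BQ); (NULL, NULL, BQ); (NULL, NULL, PD)

FULL OUTER JOIN keeps every row from both sides; unmatched rows get NULL for the other side's columns.
Matching on l.cust_id = r.cust_id AND l.tag = r.tag. A NULL in a compared column never satisfies the condition.
Matched pairs: 0; unmatched l rows kept: 6; unmatched r rows kept: 6.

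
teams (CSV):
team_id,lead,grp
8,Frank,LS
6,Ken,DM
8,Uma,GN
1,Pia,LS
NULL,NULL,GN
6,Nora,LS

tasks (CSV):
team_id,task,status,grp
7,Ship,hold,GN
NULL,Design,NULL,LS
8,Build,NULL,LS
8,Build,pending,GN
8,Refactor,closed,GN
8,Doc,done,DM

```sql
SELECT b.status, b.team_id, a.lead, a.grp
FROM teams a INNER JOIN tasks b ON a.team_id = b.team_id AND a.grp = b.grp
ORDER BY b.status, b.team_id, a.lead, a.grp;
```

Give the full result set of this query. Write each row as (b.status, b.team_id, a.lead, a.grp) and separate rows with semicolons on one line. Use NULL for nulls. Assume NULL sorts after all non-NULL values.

(closed, 8, Uma, GN); (pending, 8, Uma, GN); (NULL, 8, Frank, LS)

INNER JOIN keeps only pairs where the ON condition holds.
Matching on a.team_id = b.team_id AND a.grp = b.grp. A NULL in a compared column never satisfies the condition.
- a (team_id=8, grp=LS) pairs with 1 row(s) of b.
- a (team_id=6, grp=DM) has no partner → excluded.
- a (team_id=8, grp=GN) pairs with 2 row(s) of b.
- a (team_id=1, grp=LS) has no partner → excluded.
- a (team_id=NULL, grp=GN) has no partner → excluded.
- a (team_id=6, grp=LS) has no partner → excluded.
After projecting and ordering:
b.status | b.team_id | a.lead | a.grp
closed | 8 | Uma | GN
pending | 8 | Uma | GN
NULL | 8 | Frank | LS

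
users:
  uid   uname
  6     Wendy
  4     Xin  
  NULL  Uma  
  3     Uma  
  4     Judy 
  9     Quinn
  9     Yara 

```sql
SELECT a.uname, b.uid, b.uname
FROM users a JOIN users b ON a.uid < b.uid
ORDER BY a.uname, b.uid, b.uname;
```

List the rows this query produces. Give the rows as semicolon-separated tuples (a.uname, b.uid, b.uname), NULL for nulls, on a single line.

(Judy, 6, Wendy); (Judy, 9, Quinn); (Judy, 9, Yara); (Uma, 4, Judy); (Uma, 4, Xin); (Uma, 6, Wendy); (Uma, 9, Quinn); (Uma, 9, Yara); (Wendy, 9, Quinn); (Wendy, 9, Yara); (Xin, 6, Wendy); (Xin, 9, Quinn); (Xin, 9, Yara)

INNER JOIN keeps only pairs where the ON condition holds.
Matching on a.uid < b.uid. A NULL in a compared column never satisfies the condition.
Matched pairs: 13.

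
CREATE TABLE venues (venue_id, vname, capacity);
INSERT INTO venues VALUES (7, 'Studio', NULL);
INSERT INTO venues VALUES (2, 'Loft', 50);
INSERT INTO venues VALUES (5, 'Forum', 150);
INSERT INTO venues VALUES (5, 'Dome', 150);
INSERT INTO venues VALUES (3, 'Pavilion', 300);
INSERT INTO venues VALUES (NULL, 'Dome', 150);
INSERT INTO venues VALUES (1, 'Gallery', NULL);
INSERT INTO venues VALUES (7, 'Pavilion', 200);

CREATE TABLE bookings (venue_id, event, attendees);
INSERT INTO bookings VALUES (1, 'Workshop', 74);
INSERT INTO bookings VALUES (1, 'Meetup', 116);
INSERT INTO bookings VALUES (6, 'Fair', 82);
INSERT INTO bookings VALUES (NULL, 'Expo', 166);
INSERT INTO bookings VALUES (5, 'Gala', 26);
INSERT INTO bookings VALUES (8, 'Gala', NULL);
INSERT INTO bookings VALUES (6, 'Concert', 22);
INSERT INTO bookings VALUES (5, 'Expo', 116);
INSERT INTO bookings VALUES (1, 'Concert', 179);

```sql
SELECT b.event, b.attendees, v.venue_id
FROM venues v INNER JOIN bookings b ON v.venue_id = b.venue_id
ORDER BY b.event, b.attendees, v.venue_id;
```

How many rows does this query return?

7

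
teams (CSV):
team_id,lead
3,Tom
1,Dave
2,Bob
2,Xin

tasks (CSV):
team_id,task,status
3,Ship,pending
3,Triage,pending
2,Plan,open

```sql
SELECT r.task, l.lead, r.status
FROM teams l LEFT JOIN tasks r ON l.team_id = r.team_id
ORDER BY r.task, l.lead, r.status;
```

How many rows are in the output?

5

LEFT JOIN keeps every row from `teams`; unmatched rows get NULL for `tasks`'s columns.
Matching on l.team_id = r.team_id.
Matched pairs: 4; unmatched l rows kept: 1.
Total: 4 matched + 1 padded = 5 rows.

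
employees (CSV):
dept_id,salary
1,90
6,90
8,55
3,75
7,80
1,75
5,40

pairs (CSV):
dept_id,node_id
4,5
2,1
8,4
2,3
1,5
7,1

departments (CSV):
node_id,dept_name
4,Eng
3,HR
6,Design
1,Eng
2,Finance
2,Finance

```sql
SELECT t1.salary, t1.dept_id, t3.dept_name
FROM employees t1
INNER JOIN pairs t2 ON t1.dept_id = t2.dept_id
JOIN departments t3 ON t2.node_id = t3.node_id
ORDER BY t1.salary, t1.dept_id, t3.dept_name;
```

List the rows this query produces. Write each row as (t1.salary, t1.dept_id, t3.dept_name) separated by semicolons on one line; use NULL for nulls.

(55, 8, Eng); (80, 7, Eng)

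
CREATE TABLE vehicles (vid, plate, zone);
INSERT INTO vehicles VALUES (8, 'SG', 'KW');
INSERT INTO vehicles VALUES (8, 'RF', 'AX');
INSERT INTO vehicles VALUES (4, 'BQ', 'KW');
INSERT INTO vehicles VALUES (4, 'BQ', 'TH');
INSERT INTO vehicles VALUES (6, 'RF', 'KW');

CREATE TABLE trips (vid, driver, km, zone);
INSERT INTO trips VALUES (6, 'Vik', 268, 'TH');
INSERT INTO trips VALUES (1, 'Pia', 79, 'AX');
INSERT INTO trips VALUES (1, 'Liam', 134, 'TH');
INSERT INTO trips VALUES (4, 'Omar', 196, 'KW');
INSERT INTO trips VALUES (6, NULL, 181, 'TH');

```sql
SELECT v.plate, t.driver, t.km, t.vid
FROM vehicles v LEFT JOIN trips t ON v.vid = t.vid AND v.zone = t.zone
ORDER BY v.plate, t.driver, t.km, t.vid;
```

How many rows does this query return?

LEFT JOIN keeps every row from `vehicles`; unmatched rows get NULL for `trips`'s columns.
Matching on v.vid = t.vid AND v.zone = t.zone.
- v[0] vid=8, zone=KW → no match; kept with NULLs on the t side.
- v[1] vid=8, zone=AX → no match; kept with NULLs on the t side.
- v[2] vid=4, zone=KW → 1 match(es) in t → 1 row(s).
- v[3] vid=4, zone=TH → no match; kept with NULLs on the t side.
- v[4] vid=6, zone=KW → no match; kept with NULLs on the t side.
Total: 1 matched + 4 padded = 5 rows.

5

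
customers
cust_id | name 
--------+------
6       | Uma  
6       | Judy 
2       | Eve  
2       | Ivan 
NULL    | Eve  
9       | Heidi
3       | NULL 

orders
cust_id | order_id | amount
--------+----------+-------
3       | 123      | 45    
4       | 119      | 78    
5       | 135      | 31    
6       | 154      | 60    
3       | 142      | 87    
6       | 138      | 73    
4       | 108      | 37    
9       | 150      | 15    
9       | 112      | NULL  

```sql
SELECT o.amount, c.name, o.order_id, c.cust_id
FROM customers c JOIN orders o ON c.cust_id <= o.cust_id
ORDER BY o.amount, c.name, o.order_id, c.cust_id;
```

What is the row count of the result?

INNER JOIN keeps only pairs where the ON condition holds.
Matching on c.cust_id <= o.cust_id. A NULL in a compared column never satisfies the condition.
- c row (cust_id=6): matches 4 o row(s) → 4 output row(s).
- c row (cust_id=6): matches 4 o row(s) → 4 output row(s).
- c row (cust_id=2): matches 9 o row(s) → 9 output row(s).
- c row (cust_id=2): matches 9 o row(s) → 9 output row(s).
- c row (cust_id=NULL): no match → dropped.
- c row (cust_id=9): matches 2 o row(s) → 2 output row(s).
- c row (cust_id=3): matches 9 o row(s) → 9 output row(s).
Total: 37 rows.

37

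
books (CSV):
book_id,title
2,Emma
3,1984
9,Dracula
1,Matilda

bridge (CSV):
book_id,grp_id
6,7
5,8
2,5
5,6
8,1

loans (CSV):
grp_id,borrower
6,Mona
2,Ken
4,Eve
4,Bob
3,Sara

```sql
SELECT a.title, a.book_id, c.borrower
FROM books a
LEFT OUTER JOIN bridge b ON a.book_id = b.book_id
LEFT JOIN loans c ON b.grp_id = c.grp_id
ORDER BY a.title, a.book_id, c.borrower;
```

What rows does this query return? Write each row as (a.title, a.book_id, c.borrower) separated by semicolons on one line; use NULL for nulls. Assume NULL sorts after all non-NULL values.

(1984, 3, NULL); (Dracula, 9, NULL); (Emma, 2, NULL); (Matilda, 1, NULL)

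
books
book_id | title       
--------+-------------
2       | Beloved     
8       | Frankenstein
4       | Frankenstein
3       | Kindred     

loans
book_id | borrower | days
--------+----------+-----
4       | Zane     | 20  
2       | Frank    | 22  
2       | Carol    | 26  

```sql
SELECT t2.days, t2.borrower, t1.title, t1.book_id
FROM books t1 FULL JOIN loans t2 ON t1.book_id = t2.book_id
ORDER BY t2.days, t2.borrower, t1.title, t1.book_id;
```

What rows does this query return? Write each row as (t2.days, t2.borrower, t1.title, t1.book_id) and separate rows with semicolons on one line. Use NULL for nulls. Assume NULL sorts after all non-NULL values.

FULL OUTER JOIN keeps every row from both sides; unmatched rows get NULL for the other side's columns.
Matching on t1.book_id = t2.book_id.
- book_id=2: 2 matching t2 row(s), so 2 row(s) emitted.
- book_id=8: no t2 row matches, row kept with t2 columns NULL.
- book_id=4: 1 matching t2 row(s), so 1 row(s) emitted.
- book_id=3: no t2 row matches, row kept with t2 columns NULL.
After projecting and ordering:
t2.days | t2.borrower | t1.title | t1.book_id
20 | Zane | Frankenstein | 4
22 | Frank | Beloved | 2
26 | Carol | Beloved | 2
NULL | NULL | Frankenstein | 8
NULL | NULL | Kindred | 3

(20, Zane, Frankenstein, 4); (22, Frank, Beloved, 2); (26, Carol, Beloved, 2); (NULL, NULL, Frankenstein, 8); (NULL, NULL, Kindred, 3)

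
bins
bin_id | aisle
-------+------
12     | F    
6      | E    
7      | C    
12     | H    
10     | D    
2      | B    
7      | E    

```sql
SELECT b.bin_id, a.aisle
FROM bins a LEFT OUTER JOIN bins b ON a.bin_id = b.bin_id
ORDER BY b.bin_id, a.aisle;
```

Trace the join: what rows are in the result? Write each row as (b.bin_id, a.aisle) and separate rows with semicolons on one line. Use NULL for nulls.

(2, B); (6, E); (7, C); (7, C); (7, E); (7, E); (10, D); (12, F); (12, F); (12, H); (12, H)

LEFT JOIN keeps every row from `bins a`; unmatched rows get NULL for `bins b`'s columns.
Matching on a.bin_id = b.bin_id.
- a (bin_id=12) pairs with 2 row(s) of b.
- a (bin_id=6) pairs with 1 row(s) of b.
- a (bin_id=7) pairs with 2 row(s) of b.
- a (bin_id=12) pairs with 2 row(s) of b.
- a (bin_id=10) pairs with 1 row(s) of b.
- a (bin_id=2) pairs with 1 row(s) of b.
- a (bin_id=7) pairs with 2 row(s) of b.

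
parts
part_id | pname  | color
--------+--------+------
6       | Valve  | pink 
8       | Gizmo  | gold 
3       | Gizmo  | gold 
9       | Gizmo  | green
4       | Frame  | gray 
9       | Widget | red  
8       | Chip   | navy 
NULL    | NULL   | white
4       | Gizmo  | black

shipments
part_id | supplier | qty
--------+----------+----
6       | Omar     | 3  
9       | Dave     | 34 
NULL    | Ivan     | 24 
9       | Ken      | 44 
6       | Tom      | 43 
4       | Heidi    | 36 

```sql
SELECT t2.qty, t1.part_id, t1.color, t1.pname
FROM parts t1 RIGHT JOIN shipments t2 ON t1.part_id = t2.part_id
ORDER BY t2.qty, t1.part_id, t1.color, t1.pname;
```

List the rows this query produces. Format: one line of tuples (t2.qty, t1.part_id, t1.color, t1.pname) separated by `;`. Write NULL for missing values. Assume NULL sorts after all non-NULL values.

(3, 6, pink, Valve); (24, NULL, NULL, NULL); (34, 9, green, Gizmo); (34, 9, red, Widget); (36, 4, black, Gizmo); (36, 4, gray, Frame); (43, 6, pink, Valve); (44, 9, green, Gizmo); (44, 9, red, Widget)

RIGHT JOIN keeps every row from `shipments`; unmatched rows get NULL for `parts`'s columns.
Matching on t1.part_id = t2.part_id. A NULL in a compared column never satisfies the condition.
- t1 row (part_id=6): matches 2 t2 row(s) → 2 output row(s).
- t1 row (part_id=8): no match.
- t1 row (part_id=3): no match.
- t1 row (part_id=9): matches 2 t2 row(s) → 2 output row(s).
- t1 row (part_id=4): matches 1 t2 row(s) → 1 output row(s).
- t1 row (part_id=9): matches 2 t2 row(s) → 2 output row(s).
- t1 row (part_id=8): no match.
- t1 row (part_id=NULL): no match.
- t1 row (part_id=4): matches 1 t2 row(s) → 1 output row(s).
- 1 t2 row(s) had no t1 match → kept, t1 columns NULL.
After projecting and ordering:
t2.qty | t1.part_id | t1.color | t1.pname
3 | 6 | pink | Valve
24 | NULL | NULL | NULL
34 | 9 | green | Gizmo
34 | 9 | red | Widget
36 | 4 | black | Gizmo
36 | 4 | gray | Frame
43 | 6 | pink | Valve
44 | 9 | green | Gizmo
44 | 9 | red | Widget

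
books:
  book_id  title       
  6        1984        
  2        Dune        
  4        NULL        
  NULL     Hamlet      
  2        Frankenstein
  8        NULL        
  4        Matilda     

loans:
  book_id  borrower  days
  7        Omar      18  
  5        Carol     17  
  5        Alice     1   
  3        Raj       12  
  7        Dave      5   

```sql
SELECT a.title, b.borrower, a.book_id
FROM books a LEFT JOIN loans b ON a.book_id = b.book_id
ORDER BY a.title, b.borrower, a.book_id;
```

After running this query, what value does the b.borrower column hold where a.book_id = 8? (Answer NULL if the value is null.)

LEFT JOIN keeps every row from `books`; unmatched rows get NULL for `loans`'s columns.
Matching on a.book_id = b.book_id. A NULL in a compared column never satisfies the condition.
Matched pairs: 0; unmatched a rows kept: 7.

NULL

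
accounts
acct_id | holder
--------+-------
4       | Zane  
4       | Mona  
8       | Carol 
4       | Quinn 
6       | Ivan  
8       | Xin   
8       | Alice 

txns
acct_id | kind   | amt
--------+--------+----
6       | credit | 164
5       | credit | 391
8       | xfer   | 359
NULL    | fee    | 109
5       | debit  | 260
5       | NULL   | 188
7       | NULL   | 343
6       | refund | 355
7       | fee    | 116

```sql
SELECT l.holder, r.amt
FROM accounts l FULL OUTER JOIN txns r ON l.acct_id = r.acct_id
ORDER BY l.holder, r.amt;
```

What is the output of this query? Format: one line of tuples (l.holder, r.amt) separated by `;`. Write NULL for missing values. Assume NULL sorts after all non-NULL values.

FULL OUTER JOIN keeps every row from both sides; unmatched rows get NULL for the other side's columns.
Matching on l.acct_id = r.acct_id. A NULL in a compared column never satisfies the condition.
- l row (acct_id=4): no match → kept, r columns NULL.
- l row (acct_id=4): no match → kept, r columns NULL.
- l row (acct_id=8): matches 1 r row(s) → 1 output row(s).
- l row (acct_id=4): no match → kept, r columns NULL.
- l row (acct_id=6): matches 2 r row(s) → 2 output row(s).
- l row (acct_id=8): matches 1 r row(s) → 1 output row(s).
- l row (acct_id=8): matches 1 r row(s) → 1 output row(s).
- 6 row(s) from r found no l partner → padded with NULL.

(Alice, 359); (Carol, 359); (Ivan, 164); (Ivan, 355); (Mona, NULL); (Quinn, NULL); (Xin, 359); (Zane, NULL); (NULL, 109); (NULL, 116); (NULL, 188); (NULL, 260); (NULL, 343); (NULL, 391)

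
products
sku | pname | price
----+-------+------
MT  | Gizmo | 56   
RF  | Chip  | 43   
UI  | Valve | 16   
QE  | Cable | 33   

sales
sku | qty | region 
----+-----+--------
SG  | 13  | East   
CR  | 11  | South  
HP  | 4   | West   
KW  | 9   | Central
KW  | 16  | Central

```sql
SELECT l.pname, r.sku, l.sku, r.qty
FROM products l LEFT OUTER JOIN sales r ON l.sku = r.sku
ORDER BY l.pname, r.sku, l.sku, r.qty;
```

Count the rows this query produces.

LEFT JOIN keeps every row from `products`; unmatched rows get NULL for `sales`'s columns.
Matching on l.sku = r.sku.
- l row (sku=MT): no match → kept, r columns NULL.
- l row (sku=RF): no match → kept, r columns NULL.
- l row (sku=UI): no match → kept, r columns NULL.
- l row (sku=QE): no match → kept, r columns NULL.
Total: 0 matched + 4 padded = 4 rows.

4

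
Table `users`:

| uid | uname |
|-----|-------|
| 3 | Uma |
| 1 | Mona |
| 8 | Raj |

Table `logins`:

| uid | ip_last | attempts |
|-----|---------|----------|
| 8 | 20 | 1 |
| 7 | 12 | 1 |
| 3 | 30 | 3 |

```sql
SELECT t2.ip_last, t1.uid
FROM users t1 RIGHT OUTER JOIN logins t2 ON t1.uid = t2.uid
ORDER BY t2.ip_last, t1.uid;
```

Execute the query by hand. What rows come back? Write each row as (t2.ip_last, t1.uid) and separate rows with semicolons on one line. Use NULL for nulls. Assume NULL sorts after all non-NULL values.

(12, NULL); (20, 8); (30, 3)

RIGHT JOIN keeps every row from `logins`; unmatched rows get NULL for `users`'s columns.
Matching on t1.uid = t2.uid.
Matched pairs: 2; unmatched t2 rows kept: 1.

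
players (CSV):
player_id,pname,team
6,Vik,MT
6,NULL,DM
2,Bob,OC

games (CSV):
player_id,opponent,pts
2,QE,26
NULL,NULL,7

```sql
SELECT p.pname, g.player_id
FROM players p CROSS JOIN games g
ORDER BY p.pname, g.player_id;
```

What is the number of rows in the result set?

CROSS JOIN pairs every row of `players` with every row of `games`: 3 × 2 = 6 rows.

6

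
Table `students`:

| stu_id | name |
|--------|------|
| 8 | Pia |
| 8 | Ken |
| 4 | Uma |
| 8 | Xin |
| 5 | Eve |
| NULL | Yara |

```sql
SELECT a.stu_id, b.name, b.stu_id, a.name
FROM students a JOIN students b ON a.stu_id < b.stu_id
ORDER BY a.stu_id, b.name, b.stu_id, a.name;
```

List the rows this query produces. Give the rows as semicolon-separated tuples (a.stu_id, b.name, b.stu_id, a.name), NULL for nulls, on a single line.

(4, Eve, 5, Uma); (4, Ken, 8, Uma); (4, Pia, 8, Uma); (4, Xin, 8, Uma); (5, Ken, 8, Eve); (5, Pia, 8, Eve); (5, Xin, 8, Eve)

INNER JOIN keeps only pairs where the ON condition holds.
Matching on a.stu_id < b.stu_id. A NULL in a compared column never satisfies the condition.
- a (stu_id=8) has no partner → excluded.
- a (stu_id=8) has no partner → excluded.
- a (stu_id=4) pairs with 4 row(s) of b.
- a (stu_id=8) has no partner → excluded.
- a (stu_id=5) pairs with 3 row(s) of b.
- a (stu_id=NULL) has no partner → excluded.
After projecting and ordering:
a.stu_id | b.name | b.stu_id | a.name
4 | Eve | 5 | Uma
4 | Ken | 8 | Uma
4 | Pia | 8 | Uma
4 | Xin | 8 | Uma
5 | Ken | 8 | Eve
5 | Pia | 8 | Eve
5 | Xin | 8 | Eve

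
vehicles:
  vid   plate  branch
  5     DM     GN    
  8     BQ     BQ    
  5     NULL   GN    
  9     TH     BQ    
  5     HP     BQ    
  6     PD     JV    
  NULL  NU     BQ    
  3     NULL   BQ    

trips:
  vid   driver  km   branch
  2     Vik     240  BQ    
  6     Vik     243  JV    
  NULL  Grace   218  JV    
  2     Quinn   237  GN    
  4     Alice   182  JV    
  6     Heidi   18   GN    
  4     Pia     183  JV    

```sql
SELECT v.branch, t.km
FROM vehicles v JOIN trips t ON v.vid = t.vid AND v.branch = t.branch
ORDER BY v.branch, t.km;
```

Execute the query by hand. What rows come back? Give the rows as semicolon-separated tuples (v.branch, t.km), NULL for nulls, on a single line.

(JV, 243)

INNER JOIN keeps only pairs where the ON condition holds.
Matching on v.vid = t.vid AND v.branch = t.branch. A NULL in a compared column never satisfies the condition.
- v (vid=5, branch=GN) has no partner → excluded.
- v (vid=8, branch=BQ) has no partner → excluded.
- v (vid=5, branch=GN) has no partner → excluded.
- v (vid=9, branch=BQ) has no partner → excluded.
- v (vid=5, branch=BQ) has no partner → excluded.
- v (vid=6, branch=JV) pairs with 1 row(s) of t.
- v (vid=NULL, branch=BQ) has no partner → excluded.
- v (vid=3, branch=BQ) has no partner → excluded.
After projecting and ordering:
v.branch | t.km
JV | 243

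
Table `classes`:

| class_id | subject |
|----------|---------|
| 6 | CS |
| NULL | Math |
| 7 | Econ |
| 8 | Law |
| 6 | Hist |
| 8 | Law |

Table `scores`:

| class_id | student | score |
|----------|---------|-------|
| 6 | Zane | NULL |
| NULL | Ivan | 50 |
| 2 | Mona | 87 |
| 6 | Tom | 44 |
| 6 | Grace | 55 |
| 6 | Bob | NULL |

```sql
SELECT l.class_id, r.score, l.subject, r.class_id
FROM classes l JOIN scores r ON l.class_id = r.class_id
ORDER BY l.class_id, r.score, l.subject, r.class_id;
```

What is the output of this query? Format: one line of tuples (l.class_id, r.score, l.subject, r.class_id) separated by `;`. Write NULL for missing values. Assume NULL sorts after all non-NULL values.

INNER JOIN keeps only pairs where the ON condition holds.
Matching on l.class_id = r.class_id. A NULL in a compared column never satisfies the condition.
- l[0] class_id=6 → 4 match(es) in r → 4 row(s).
- l[1] class_id=NULL → no match; dropped.
- l[2] class_id=7 → no match; dropped.
- l[3] class_id=8 → no match; dropped.
- l[4] class_id=6 → 4 match(es) in r → 4 row(s).
- l[5] class_id=8 → no match; dropped.
After projecting and ordering:
l.class_id | r.score | l.subject | r.class_id
6 | 44 | CS | 6
6 | 44 | Hist | 6
6 | 55 | CS | 6
6 | 55 | Hist | 6
6 | NULL | CS | 6
6 | NULL | CS | 6
6 | NULL | Hist | 6
6 | NULL | Hist | 6

(6, 44, CS, 6); (6, 44, Hist, 6); (6, 55, CS, 6); (6, 55, Hist, 6); (6, NULL, CS, 6); (6, NULL, CS, 6); (6, NULL, Hist, 6); (6, NULL, Hist, 6)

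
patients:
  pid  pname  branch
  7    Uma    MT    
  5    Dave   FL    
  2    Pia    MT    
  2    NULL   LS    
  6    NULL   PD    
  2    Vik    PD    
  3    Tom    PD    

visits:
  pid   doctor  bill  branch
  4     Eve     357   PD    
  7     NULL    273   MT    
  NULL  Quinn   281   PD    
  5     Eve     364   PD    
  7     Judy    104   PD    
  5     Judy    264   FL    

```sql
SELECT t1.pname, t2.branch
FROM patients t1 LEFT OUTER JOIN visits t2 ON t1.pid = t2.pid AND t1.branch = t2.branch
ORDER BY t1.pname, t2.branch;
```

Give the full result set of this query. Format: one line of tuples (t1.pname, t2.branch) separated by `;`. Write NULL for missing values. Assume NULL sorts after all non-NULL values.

(Dave, FL); (Pia, NULL); (Tom, NULL); (Uma, MT); (Vik, NULL); (NULL, NULL); (NULL, NULL)

LEFT JOIN keeps every row from `patients`; unmatched rows get NULL for `visits`'s columns.
Matching on t1.pid = t2.pid AND t1.branch = t2.branch. A NULL in a compared column never satisfies the condition.
- t1 (pid=7, branch=MT) pairs with 1 row(s) of t2.
- t1 (pid=5, branch=FL) pairs with 1 row(s) of t2.
- t1 (pid=2, branch=MT) has no partner → padded with NULL.
- t1 (pid=2, branch=LS) has no partner → padded with NULL.
- t1 (pid=6, branch=PD) has no partner → padded with NULL.
- t1 (pid=2, branch=PD) has no partner → padded with NULL.
- t1 (pid=3, branch=PD) has no partner → padded with NULL.
After projecting and ordering:
t1.pname | t2.branch
Dave | FL
Pia | NULL
Tom | NULL
Uma | MT
Vik | NULL
NULL | NULL
NULL | NULL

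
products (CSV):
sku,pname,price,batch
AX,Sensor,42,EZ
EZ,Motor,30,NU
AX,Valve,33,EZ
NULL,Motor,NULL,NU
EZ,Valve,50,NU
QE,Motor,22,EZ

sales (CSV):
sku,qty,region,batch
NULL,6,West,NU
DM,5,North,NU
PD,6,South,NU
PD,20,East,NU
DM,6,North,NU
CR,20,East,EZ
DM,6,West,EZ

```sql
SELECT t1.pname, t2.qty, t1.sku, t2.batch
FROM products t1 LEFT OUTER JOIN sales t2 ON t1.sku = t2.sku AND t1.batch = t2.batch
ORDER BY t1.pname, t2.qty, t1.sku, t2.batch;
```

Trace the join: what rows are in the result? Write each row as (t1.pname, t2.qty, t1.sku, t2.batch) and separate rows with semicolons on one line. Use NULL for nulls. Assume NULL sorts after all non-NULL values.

LEFT JOIN keeps every row from `products`; unmatched rows get NULL for `sales`'s columns.
Matching on t1.sku = t2.sku AND t1.batch = t2.batch. A NULL in a compared column never satisfies the condition.
Matched pairs: 0; unmatched t1 rows kept: 6.

(Motor, NULL, EZ, NULL); (Motor, NULL, QE, NULL); (Motor, NULL, NULL, NULL); (Sensor, NULL, AX, NULL); (Valve, NULL, AX, NULL); (Valve, NULL, EZ, NULL)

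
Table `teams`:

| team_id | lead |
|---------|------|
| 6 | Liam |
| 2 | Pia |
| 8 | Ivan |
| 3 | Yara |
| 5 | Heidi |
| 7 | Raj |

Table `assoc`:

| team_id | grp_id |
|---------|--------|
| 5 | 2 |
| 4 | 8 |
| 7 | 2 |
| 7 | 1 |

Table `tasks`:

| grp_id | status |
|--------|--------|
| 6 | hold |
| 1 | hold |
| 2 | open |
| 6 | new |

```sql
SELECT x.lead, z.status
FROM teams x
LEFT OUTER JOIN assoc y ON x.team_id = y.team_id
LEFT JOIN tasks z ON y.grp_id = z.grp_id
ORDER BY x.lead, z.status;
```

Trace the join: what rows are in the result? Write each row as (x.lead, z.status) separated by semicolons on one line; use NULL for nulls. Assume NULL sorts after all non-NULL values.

(Heidi, open); (Ivan, NULL); (Liam, NULL); (Pia, NULL); (Raj, hold); (Raj, open); (Yara, NULL)

Step 1 — x LEFT JOIN y on team_id → 7 row(s).
Then LEFT JOIN `tasks z` on grp_id: each of those 7 rows is kept; rows whose y.grp_id has no match in z get NULL for z's columns.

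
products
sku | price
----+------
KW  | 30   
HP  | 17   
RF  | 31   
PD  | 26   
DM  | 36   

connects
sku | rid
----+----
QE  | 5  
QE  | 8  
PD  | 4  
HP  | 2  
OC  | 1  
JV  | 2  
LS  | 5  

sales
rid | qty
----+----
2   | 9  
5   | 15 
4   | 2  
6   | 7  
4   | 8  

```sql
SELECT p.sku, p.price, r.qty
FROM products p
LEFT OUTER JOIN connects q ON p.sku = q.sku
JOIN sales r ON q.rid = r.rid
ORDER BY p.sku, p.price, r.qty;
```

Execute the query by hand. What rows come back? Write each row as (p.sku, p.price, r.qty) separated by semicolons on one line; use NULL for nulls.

(HP, 17, 9); (PD, 26, 2); (PD, 26, 8)

Joins associate left-to-right: products LEFT JOIN connects on sku gives 5 intermediate row(s).
Then INNER JOIN `sales r` on rid: keep only rows whose q.rid appears in r.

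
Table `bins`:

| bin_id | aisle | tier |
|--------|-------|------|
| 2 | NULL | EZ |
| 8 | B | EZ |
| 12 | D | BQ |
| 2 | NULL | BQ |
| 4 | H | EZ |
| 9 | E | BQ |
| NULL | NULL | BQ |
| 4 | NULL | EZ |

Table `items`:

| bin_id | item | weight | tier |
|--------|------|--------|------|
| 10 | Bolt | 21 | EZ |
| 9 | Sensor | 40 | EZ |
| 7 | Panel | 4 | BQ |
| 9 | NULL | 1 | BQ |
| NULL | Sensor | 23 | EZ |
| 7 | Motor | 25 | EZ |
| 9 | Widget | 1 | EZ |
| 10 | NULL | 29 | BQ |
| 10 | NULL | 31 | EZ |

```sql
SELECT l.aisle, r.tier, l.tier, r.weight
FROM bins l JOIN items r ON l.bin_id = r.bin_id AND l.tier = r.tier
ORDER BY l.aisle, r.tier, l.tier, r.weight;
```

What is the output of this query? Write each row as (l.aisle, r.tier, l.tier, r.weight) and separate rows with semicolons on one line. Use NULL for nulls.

INNER JOIN keeps only pairs where the ON condition holds.
Matching on l.bin_id = r.bin_id AND l.tier = r.tier. A NULL in a compared column never satisfies the condition.
- bin_id=2, tier=EZ: no matching r row, dropped.
- bin_id=8, tier=EZ: no matching r row, dropped.
- bin_id=12, tier=BQ: no matching r row, dropped.
- bin_id=2, tier=BQ: no matching r row, dropped.
- bin_id=4, tier=EZ: no matching r row, dropped.
- bin_id=9, tier=BQ: 1 matching r row(s), so 1 row(s) emitted.
- bin_id=NULL, tier=BQ: no matching r row, dropped.
- bin_id=4, tier=EZ: no matching r row, dropped.
After projecting and ordering:
l.aisle | r.tier | l.tier | r.weight
E | BQ | BQ | 1

(E, BQ, BQ, 1)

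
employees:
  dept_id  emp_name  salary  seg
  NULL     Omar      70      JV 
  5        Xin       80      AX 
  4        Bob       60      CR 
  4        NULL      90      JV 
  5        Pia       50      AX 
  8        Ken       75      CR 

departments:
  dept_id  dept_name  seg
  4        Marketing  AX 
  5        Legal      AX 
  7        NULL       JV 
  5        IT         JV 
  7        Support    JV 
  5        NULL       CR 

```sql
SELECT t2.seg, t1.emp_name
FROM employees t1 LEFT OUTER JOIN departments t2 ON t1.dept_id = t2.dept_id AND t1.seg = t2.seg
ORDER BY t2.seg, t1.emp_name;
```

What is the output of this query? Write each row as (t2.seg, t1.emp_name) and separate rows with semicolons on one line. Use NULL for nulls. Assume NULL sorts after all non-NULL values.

(AX, Pia); (AX, Xin); (NULL, Bob); (NULL, Ken); (NULL, Omar); (NULL, NULL)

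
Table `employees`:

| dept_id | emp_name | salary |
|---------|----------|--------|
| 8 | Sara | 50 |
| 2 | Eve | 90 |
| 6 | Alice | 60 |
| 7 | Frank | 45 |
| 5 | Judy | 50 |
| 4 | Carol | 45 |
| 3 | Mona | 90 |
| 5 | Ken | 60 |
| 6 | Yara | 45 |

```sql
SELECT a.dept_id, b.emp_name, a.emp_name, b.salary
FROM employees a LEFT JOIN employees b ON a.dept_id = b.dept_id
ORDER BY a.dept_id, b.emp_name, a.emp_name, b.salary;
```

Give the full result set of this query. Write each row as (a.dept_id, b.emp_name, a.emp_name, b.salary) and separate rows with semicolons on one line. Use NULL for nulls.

(2, Eve, Eve, 90); (3, Mona, Mona, 90); (4, Carol, Carol, 45); (5, Judy, Judy, 50); (5, Judy, Ken, 50); (5, Ken, Judy, 60); (5, Ken, Ken, 60); (6, Alice, Alice, 60); (6, Alice, Yara, 60); (6, Yara, Alice, 45); (6, Yara, Yara, 45); (7, Frank, Frank, 45); (8, Sara, Sara, 50)

LEFT JOIN keeps every row from `employees a`; unmatched rows get NULL for `employees b`'s columns.
Matching on a.dept_id = b.dept_id.
- a row (dept_id=8): matches 1 b row(s) → 1 output row(s).
- a row (dept_id=2): matches 1 b row(s) → 1 output row(s).
- a row (dept_id=6): matches 2 b row(s) → 2 output row(s).
- a row (dept_id=7): matches 1 b row(s) → 1 output row(s).
- a row (dept_id=5): matches 2 b row(s) → 2 output row(s).
- a row (dept_id=4): matches 1 b row(s) → 1 output row(s).
- a row (dept_id=3): matches 1 b row(s) → 1 output row(s).
- a row (dept_id=5): matches 2 b row(s) → 2 output row(s).
- a row (dept_id=6): matches 2 b row(s) → 2 output row(s).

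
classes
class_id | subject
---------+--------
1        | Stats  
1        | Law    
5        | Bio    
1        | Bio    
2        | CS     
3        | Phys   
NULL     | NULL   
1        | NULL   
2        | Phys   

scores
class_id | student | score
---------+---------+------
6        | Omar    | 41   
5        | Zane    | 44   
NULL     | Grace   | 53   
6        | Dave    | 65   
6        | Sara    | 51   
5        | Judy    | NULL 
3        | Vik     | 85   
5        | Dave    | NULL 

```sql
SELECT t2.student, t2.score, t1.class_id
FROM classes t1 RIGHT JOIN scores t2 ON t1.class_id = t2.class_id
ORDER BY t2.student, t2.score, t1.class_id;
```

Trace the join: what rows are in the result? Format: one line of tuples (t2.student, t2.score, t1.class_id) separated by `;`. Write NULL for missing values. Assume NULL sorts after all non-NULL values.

RIGHT JOIN keeps every row from `scores`; unmatched rows get NULL for `classes`'s columns.
Matching on t1.class_id = t2.class_id. A NULL in a compared column never satisfies the condition.
- t1 (class_id=1) has no partner in t2.
- t1 (class_id=1) has no partner in t2.
- t1 (class_id=5) pairs with 3 row(s) of t2.
- t1 (class_id=1) has no partner in t2.
- t1 (class_id=2) has no partner in t2.
- t1 (class_id=3) pairs with 1 row(s) of t2.
- t1 (class_id=NULL) has no partner in t2.
- t1 (class_id=1) has no partner in t2.
- t1 (class_id=2) has no partner in t2.
- 4 t2 row(s) had no t1 match → kept, t1 columns NULL.
After projecting and ordering:
t2.student | t2.score | t1.class_id
Dave | 65 | NULL
Dave | NULL | 5
Grace | 53 | NULL
Judy | NULL | 5
Omar | 41 | NULL
Sara | 51 | NULL
Vik | 85 | 3
Zane | 44 | 5

(Dave, 65, NULL); (Dave, NULL, 5); (Grace, 53, NULL); (Judy, NULL, 5); (Omar, 41, NULL); (Sara, 51, NULL); (Vik, 85, 3); (Zane, 44, 5)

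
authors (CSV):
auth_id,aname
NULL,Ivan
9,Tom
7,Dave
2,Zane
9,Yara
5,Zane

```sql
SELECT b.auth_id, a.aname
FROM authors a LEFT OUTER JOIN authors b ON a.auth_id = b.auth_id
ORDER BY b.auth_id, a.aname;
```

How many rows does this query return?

8

LEFT JOIN keeps every row from `authors a`; unmatched rows get NULL for `authors b`'s columns.
Matching on a.auth_id = b.auth_id. A NULL in a compared column never satisfies the condition.
- a[0] auth_id=NULL → no match; kept with NULLs on the b side.
- a[1] auth_id=9 → 2 match(es) in b → 2 row(s).
- a[2] auth_id=7 → 1 match(es) in b → 1 row(s).
- a[3] auth_id=2 → 1 match(es) in b → 1 row(s).
- a[4] auth_id=9 → 2 match(es) in b → 2 row(s).
- a[5] auth_id=5 → 1 match(es) in b → 1 row(s).
Total: 7 matched + 1 padded = 8 rows.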